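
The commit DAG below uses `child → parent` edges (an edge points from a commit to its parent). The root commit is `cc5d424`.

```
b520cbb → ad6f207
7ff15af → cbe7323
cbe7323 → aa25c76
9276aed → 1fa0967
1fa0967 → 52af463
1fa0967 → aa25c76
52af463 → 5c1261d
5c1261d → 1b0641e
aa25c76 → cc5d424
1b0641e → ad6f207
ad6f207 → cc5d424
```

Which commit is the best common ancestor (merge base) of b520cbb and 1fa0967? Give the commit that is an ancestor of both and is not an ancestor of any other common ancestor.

Ancestors of b520cbb: {ad6f207, b520cbb, cc5d424}.
Ancestors of 1fa0967: {1b0641e, 1fa0967, 52af463, 5c1261d, aa25c76, ad6f207, cc5d424}.
Common ancestors: {ad6f207, cc5d424}.
Among these, ad6f207 is not an ancestor of any other common ancestor — it is the merge base.

ad6f207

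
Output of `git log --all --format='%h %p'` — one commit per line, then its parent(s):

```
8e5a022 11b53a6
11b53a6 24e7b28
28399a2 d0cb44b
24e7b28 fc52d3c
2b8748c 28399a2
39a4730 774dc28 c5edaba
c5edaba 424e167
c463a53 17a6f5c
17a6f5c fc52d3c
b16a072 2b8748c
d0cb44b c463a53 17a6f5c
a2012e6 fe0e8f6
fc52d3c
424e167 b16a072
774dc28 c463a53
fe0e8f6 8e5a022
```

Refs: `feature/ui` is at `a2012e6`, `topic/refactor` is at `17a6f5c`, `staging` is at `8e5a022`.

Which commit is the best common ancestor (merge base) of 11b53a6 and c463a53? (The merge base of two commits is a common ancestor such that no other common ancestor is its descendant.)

fc52d3c

Ancestors of 11b53a6: {11b53a6, 24e7b28, fc52d3c}.
Ancestors of c463a53: {17a6f5c, c463a53, fc52d3c}.
Common ancestors: {fc52d3c}.
The only common ancestor is fc52d3c, so it is the merge base.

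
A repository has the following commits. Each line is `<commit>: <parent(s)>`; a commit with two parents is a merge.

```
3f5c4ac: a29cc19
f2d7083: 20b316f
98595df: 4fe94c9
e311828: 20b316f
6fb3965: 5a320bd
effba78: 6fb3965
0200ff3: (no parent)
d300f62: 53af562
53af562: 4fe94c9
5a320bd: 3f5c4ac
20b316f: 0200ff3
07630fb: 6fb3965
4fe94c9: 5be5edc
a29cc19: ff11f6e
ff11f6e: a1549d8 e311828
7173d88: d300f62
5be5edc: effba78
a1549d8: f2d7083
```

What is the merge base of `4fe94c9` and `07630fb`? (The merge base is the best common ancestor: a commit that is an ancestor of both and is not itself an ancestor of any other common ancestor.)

6fb3965

Ancestors of 4fe94c9: {0200ff3, 20b316f, 3f5c4ac, 4fe94c9, 5a320bd, 5be5edc, 6fb3965, a1549d8, a29cc19, e311828, effba78, f2d7083, ff11f6e}.
Ancestors of 07630fb: {0200ff3, 07630fb, 20b316f, 3f5c4ac, 5a320bd, 6fb3965, a1549d8, a29cc19, e311828, f2d7083, ff11f6e}.
Common ancestors: {0200ff3, 20b316f, 3f5c4ac, 5a320bd, 6fb3965, a1549d8, a29cc19, e311828, f2d7083, ff11f6e}.
Among these, 6fb3965 is not an ancestor of any other common ancestor — it is the merge base.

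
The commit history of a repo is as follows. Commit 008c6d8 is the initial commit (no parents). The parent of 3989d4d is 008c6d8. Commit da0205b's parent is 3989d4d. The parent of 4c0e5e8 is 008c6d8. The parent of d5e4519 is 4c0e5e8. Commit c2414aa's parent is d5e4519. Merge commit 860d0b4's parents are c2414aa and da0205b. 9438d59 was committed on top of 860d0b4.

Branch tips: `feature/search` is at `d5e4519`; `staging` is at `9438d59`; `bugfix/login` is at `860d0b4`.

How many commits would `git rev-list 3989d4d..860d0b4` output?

Reachable from 860d0b4: {008c6d8, 3989d4d, 4c0e5e8, 860d0b4, c2414aa, d5e4519, da0205b}.
Reachable from 3989d4d: {008c6d8, 3989d4d}.
In 860d0b4's history but not 3989d4d's: {4c0e5e8, 860d0b4, c2414aa, d5e4519, da0205b} — 5 commits.

5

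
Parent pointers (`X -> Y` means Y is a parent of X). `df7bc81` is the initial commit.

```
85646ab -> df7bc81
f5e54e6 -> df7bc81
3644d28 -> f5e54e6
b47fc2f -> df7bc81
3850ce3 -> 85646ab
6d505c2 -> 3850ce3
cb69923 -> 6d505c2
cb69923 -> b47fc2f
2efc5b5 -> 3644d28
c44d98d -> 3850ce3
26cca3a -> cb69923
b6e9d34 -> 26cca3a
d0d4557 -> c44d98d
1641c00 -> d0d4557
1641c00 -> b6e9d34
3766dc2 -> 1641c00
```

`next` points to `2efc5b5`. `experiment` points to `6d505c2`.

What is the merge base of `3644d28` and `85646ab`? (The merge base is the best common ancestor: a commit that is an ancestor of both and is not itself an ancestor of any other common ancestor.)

Ancestors of 3644d28: {3644d28, df7bc81, f5e54e6}.
Ancestors of 85646ab: {85646ab, df7bc81}.
Common ancestors: {df7bc81}.
The only common ancestor is df7bc81, so it is the merge base.

df7bc81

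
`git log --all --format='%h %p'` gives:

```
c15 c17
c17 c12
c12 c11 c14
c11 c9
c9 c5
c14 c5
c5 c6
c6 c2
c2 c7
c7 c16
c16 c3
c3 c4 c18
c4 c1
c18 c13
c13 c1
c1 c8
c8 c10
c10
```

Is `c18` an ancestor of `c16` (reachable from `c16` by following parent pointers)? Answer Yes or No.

Yes

Ancestors of c16 (commits reachable by following parents): {c1, c10, c13, c16, c18, c3, c4, c8}.
c18 is in that set, so it is an ancestor of c16.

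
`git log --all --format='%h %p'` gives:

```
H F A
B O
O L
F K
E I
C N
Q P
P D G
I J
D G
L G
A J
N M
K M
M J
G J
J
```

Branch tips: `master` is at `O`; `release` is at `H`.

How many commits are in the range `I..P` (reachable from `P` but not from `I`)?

3

Reachable from P: {D, G, J, P}.
Reachable from I: {I, J}.
In P's history but not I's: {D, G, P} — 3 commits.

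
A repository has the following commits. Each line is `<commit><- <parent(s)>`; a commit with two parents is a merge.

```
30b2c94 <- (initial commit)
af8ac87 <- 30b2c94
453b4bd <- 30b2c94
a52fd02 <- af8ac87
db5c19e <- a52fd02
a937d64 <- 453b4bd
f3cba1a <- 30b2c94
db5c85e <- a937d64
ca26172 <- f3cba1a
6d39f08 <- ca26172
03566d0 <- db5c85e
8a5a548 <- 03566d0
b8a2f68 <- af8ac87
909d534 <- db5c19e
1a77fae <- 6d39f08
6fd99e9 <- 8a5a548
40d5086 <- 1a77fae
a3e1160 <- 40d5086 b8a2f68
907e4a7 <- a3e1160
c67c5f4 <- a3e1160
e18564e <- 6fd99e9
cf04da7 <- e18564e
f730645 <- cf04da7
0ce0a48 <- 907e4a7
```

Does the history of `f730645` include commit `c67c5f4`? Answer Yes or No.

Ancestors of f730645: {03566d0, 30b2c94, 453b4bd, 6fd99e9, 8a5a548, a937d64, cf04da7, db5c85e, e18564e, f730645}.
c67c5f4 is not in that set, so it is not an ancestor of f730645.

No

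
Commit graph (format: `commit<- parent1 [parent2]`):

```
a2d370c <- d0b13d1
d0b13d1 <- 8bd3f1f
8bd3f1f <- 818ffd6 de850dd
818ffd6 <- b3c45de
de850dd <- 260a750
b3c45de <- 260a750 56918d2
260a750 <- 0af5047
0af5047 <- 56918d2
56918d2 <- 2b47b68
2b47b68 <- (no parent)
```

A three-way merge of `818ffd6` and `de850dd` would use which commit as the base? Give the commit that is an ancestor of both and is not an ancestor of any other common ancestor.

Ancestors of 818ffd6: {0af5047, 260a750, 2b47b68, 56918d2, 818ffd6, b3c45de}.
Ancestors of de850dd: {0af5047, 260a750, 2b47b68, 56918d2, de850dd}.
Common ancestors: {0af5047, 260a750, 2b47b68, 56918d2}.
Among these, 260a750 is not an ancestor of any other common ancestor — it is the merge base.

260a750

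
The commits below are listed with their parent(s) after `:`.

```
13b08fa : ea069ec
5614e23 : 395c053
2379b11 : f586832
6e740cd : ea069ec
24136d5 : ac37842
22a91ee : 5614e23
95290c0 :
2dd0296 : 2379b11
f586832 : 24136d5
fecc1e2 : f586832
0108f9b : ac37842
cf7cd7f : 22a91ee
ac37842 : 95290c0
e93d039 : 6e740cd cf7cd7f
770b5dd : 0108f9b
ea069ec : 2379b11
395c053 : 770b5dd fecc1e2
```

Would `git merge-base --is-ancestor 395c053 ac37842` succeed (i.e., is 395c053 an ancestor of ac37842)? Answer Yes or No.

No

Ancestors of ac37842: {95290c0, ac37842}.
395c053 is not in that set, so it is not an ancestor of ac37842.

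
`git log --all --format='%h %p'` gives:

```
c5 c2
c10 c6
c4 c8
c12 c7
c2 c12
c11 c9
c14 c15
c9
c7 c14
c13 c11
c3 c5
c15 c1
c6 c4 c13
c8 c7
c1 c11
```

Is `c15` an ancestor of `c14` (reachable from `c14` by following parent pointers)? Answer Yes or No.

Yes

Ancestors of c14 (commits reachable by following parents): {c1, c11, c14, c15, c9}.
c15 is in that set, so it is an ancestor of c14.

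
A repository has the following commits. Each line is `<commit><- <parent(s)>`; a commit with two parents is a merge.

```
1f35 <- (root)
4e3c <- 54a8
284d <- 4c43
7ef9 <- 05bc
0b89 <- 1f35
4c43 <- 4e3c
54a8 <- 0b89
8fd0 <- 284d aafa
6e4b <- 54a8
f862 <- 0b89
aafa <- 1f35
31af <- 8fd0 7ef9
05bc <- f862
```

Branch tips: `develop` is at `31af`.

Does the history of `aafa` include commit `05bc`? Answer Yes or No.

Ancestors of aafa: {1f35, aafa}.
05bc is not in that set, so it is not an ancestor of aafa.

No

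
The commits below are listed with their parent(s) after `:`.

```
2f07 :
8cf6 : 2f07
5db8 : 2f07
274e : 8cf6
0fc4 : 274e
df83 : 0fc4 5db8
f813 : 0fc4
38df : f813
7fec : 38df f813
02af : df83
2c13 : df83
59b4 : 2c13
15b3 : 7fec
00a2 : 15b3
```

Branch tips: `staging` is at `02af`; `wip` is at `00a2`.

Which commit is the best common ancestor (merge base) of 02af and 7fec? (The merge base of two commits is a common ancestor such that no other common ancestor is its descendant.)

0fc4

Ancestors of 02af: {02af, 0fc4, 274e, 2f07, 5db8, 8cf6, df83}.
Ancestors of 7fec: {0fc4, 274e, 2f07, 38df, 7fec, 8cf6, f813}.
Common ancestors: {0fc4, 274e, 2f07, 8cf6}.
Among these, 0fc4 is not an ancestor of any other common ancestor — it is the merge base.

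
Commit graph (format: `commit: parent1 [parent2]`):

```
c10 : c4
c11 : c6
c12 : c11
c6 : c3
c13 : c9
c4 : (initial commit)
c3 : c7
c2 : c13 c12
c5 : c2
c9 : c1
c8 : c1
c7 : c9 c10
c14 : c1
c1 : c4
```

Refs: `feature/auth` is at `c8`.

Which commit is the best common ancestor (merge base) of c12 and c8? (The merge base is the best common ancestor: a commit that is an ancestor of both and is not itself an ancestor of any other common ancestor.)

Ancestors of c12: {c1, c10, c11, c12, c3, c4, c6, c7, c9}.
Ancestors of c8: {c1, c4, c8}.
Common ancestors: {c1, c4}.
Among these, c1 is not an ancestor of any other common ancestor — it is the merge base.

c1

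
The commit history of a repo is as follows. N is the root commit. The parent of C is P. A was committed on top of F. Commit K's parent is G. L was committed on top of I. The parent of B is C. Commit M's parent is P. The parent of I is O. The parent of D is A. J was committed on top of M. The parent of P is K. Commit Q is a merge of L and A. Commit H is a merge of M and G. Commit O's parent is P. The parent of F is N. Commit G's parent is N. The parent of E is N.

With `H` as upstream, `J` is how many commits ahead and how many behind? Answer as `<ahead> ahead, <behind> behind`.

1 ahead, 1 behind

Reachable from J: {G, J, K, M, N, P}.
Reachable from H: {G, H, K, M, N, P}.
Only in J's history (ahead): {J} — 1.
Only in H's history (behind): {H} — 1.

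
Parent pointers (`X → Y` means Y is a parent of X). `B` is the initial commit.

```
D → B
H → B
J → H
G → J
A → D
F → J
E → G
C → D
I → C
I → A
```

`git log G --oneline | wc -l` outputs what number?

Walking parent pointers from G: reachable set = {B, G, H, J}.
That is 4 commits.

4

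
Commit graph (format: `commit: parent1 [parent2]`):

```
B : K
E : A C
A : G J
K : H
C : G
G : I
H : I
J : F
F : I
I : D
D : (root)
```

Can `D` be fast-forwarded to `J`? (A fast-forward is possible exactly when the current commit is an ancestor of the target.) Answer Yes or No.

Yes

A fast-forward from D to J is possible iff D is an ancestor of J.
Ancestors of J: {D, F, I, J}.
D is among them, so fast-forward is possible.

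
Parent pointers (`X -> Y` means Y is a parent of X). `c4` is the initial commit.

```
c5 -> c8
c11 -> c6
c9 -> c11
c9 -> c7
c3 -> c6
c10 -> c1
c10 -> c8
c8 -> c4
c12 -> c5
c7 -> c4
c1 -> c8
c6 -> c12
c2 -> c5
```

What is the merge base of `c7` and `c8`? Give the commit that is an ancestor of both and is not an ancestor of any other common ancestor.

c4

Ancestors of c7: {c4, c7}.
Ancestors of c8: {c4, c8}.
Common ancestors: {c4}.
The only common ancestor is c4, so it is the merge base.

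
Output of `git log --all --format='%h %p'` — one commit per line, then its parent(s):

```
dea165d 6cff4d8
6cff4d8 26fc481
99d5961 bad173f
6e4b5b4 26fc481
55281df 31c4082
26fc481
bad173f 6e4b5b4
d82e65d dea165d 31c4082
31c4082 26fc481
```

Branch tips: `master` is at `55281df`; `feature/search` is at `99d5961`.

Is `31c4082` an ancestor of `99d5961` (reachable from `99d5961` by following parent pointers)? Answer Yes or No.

No

Ancestors of 99d5961: {26fc481, 6e4b5b4, 99d5961, bad173f}.
31c4082 is not in that set, so it is not an ancestor of 99d5961.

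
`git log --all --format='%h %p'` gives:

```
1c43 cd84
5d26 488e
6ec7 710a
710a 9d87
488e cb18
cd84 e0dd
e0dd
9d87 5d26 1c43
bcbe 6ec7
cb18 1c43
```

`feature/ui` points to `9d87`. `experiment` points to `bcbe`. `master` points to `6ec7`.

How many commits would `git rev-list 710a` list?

8

Walking parent pointers from 710a: reachable set = {1c43, 488e, 5d26, 710a, 9d87, cb18, cd84, e0dd}.
That is 8 commits.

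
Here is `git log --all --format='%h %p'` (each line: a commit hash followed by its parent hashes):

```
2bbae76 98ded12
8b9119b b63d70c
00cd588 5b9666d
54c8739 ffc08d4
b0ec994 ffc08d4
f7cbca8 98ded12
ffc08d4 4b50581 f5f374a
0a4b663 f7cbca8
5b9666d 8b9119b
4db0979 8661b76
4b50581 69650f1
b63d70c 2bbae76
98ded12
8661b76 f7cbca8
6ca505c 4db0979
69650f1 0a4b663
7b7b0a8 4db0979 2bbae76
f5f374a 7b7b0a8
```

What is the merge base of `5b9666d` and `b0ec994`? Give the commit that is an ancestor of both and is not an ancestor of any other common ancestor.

2bbae76

Ancestors of 5b9666d: {2bbae76, 5b9666d, 8b9119b, 98ded12, b63d70c}.
Ancestors of b0ec994: {0a4b663, 2bbae76, 4b50581, 4db0979, 69650f1, 7b7b0a8, 8661b76, 98ded12, b0ec994, f5f374a, f7cbca8, ffc08d4}.
Common ancestors: {2bbae76, 98ded12}.
Among these, 2bbae76 is not an ancestor of any other common ancestor — it is the merge base.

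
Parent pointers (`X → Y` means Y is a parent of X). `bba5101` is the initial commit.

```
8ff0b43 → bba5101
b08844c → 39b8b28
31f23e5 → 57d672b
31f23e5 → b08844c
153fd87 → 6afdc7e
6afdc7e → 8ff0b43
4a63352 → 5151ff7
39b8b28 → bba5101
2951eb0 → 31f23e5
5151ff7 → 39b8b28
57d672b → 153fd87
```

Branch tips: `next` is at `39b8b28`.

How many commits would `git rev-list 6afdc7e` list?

3

Walking parent pointers from 6afdc7e: reachable set = {6afdc7e, 8ff0b43, bba5101}.
That is 3 commits.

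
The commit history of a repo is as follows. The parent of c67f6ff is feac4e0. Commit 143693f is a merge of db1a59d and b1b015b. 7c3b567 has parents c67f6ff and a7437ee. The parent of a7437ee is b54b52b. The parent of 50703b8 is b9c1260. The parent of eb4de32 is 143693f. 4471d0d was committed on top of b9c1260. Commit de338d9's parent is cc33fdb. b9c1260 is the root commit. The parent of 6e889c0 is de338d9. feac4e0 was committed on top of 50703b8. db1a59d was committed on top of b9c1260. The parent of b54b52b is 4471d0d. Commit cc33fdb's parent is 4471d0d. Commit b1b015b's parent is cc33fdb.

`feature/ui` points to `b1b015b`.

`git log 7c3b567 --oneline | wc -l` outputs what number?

8

Walking parent pointers from 7c3b567: reachable set = {4471d0d, 50703b8, 7c3b567, a7437ee, b54b52b, b9c1260, c67f6ff, feac4e0}.
That is 8 commits.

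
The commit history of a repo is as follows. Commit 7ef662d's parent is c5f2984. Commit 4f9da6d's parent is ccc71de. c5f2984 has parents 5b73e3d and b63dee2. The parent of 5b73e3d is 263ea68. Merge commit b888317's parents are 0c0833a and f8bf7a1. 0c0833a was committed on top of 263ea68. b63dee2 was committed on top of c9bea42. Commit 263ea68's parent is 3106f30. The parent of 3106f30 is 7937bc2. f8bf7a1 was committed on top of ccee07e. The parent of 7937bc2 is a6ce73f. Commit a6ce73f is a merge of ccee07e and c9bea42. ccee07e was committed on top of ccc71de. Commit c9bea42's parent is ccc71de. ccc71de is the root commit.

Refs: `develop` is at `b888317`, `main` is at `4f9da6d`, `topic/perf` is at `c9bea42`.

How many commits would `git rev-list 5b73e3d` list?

Walking parent pointers from 5b73e3d: reachable set = {263ea68, 3106f30, 5b73e3d, 7937bc2, a6ce73f, c9bea42, ccc71de, ccee07e}.
That is 8 commits.

8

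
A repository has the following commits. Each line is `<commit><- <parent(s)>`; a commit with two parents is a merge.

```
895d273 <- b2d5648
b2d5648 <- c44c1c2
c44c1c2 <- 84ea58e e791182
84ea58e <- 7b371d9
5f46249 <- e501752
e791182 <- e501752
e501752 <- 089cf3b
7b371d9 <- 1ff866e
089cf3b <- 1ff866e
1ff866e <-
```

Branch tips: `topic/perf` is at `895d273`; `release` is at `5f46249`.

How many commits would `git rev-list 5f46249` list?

4

Walking parent pointers from 5f46249: reachable set = {089cf3b, 1ff866e, 5f46249, e501752}.
That is 4 commits.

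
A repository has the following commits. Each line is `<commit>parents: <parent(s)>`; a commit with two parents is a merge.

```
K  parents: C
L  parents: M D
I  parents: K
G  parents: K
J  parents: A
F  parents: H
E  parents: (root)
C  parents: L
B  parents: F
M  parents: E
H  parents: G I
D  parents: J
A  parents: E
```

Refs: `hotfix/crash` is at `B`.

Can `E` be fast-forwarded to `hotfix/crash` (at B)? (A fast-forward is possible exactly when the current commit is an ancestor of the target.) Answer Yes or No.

Yes

A fast-forward from E to B is possible iff E is an ancestor of B.
Ancestors of B: {A, B, C, D, E, F, G, H, I, J, K, L, M}.
E is among them, so fast-forward is possible.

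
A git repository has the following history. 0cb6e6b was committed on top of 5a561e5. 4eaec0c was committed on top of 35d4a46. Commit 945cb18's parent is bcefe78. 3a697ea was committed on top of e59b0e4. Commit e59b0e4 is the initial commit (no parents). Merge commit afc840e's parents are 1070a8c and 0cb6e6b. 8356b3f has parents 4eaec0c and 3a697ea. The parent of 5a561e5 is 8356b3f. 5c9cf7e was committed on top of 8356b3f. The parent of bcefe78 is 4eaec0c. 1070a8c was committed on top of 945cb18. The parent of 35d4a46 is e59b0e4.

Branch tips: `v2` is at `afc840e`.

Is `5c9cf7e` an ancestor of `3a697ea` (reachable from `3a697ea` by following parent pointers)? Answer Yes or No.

No

Ancestors of 3a697ea: {3a697ea, e59b0e4}.
5c9cf7e is not in that set, so it is not an ancestor of 3a697ea.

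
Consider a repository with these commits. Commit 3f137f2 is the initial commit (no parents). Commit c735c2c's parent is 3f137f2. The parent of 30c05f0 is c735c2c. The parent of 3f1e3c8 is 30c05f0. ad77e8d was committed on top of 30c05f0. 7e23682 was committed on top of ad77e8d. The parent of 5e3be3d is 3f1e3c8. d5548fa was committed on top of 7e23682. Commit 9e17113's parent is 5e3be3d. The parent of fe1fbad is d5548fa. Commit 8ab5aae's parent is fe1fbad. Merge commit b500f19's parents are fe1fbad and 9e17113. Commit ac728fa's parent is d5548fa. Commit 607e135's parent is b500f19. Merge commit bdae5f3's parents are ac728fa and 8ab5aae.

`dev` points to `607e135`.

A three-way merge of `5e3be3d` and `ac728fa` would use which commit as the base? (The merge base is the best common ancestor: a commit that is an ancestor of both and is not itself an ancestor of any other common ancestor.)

Ancestors of 5e3be3d: {30c05f0, 3f137f2, 3f1e3c8, 5e3be3d, c735c2c}.
Ancestors of ac728fa: {30c05f0, 3f137f2, 7e23682, ac728fa, ad77e8d, c735c2c, d5548fa}.
Common ancestors: {30c05f0, 3f137f2, c735c2c}.
Among these, 30c05f0 is not an ancestor of any other common ancestor — it is the merge base.

30c05f0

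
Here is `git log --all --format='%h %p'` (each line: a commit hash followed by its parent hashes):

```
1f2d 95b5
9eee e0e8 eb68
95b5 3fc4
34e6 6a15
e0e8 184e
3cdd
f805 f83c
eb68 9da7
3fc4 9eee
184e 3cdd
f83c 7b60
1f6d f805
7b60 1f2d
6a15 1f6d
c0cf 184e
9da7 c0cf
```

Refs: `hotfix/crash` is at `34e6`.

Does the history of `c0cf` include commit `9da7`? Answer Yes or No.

No

Ancestors of c0cf: {184e, 3cdd, c0cf}.
9da7 is not in that set, so it is not an ancestor of c0cf.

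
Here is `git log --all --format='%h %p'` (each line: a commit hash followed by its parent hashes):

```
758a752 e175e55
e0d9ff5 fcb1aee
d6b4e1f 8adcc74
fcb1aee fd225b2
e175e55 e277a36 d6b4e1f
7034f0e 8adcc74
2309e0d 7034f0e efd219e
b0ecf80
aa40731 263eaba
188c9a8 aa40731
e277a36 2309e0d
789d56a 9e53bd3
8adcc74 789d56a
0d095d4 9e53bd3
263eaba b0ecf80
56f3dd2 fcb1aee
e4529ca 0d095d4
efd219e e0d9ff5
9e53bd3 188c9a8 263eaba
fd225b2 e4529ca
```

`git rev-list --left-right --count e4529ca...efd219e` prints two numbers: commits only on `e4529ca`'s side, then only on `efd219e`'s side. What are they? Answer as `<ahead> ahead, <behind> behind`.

0 ahead, 4 behind

Reachable from e4529ca: {0d095d4, 188c9a8, 263eaba, 9e53bd3, aa40731, b0ecf80, e4529ca}.
Reachable from efd219e: {0d095d4, 188c9a8, 263eaba, 9e53bd3, aa40731, b0ecf80, e0d9ff5, e4529ca, efd219e, fcb1aee, fd225b2}.
Only in e4529ca's history (ahead): {} — 0.
Only in efd219e's history (behind): {e0d9ff5, efd219e, fcb1aee, fd225b2} — 4.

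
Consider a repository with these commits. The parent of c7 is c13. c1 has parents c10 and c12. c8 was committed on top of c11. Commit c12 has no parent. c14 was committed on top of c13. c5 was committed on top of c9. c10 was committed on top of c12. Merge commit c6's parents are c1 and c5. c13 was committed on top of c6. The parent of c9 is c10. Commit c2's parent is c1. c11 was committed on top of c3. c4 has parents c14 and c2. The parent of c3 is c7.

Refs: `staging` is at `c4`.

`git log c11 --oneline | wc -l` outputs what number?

10

Walking parent pointers from c11: reachable set = {c1, c10, c11, c12, c13, c3, c5, c6, c7, c9}.
That is 10 commits.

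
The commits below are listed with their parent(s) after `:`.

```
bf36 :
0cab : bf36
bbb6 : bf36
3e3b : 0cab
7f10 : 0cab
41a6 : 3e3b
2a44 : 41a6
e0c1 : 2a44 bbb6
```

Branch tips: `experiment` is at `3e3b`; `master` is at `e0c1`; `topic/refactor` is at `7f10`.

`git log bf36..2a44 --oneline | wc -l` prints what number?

4

Reachable from 2a44: {0cab, 2a44, 3e3b, 41a6, bf36}.
Reachable from bf36: {bf36}.
In 2a44's history but not bf36's: {0cab, 2a44, 3e3b, 41a6} — 4 commits.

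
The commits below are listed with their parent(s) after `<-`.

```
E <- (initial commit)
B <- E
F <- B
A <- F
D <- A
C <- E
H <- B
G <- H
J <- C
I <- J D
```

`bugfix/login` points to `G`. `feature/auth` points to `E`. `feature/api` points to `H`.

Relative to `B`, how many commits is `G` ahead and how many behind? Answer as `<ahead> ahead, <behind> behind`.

2 ahead, 0 behind

Reachable from G: {B, E, G, H}.
Reachable from B: {B, E}.
Only in G's history (ahead): {G, H} — 2.
Only in B's history (behind): {} — 0.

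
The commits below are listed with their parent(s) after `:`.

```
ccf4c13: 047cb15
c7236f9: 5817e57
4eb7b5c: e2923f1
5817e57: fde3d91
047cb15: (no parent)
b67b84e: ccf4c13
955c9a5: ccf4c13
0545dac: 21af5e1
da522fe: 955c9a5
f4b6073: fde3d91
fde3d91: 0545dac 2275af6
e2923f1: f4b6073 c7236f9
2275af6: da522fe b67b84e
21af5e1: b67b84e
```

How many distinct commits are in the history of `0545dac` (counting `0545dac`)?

Walking parent pointers from 0545dac: reachable set = {047cb15, 0545dac, 21af5e1, b67b84e, ccf4c13}.
That is 5 commits.

5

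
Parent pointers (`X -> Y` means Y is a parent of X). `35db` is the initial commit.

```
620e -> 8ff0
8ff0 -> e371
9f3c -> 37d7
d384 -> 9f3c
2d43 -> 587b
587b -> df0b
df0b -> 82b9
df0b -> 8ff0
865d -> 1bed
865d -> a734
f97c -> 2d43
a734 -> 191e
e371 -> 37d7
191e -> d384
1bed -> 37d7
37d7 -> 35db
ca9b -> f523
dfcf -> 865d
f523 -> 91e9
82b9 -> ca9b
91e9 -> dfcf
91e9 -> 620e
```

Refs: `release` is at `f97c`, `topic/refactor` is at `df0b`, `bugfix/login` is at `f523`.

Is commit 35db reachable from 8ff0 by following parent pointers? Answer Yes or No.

Ancestors of 8ff0 (commits reachable by following parents): {35db, 37d7, 8ff0, e371}.
35db is in that set, so it is an ancestor of 8ff0.

Yes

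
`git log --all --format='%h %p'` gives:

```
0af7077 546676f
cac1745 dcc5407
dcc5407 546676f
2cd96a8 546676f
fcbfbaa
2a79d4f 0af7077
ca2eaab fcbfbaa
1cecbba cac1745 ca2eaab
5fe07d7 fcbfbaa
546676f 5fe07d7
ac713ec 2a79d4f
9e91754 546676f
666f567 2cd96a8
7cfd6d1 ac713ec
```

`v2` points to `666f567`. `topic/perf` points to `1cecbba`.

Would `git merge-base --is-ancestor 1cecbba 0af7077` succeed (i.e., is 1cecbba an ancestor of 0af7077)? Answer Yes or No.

No

Ancestors of 0af7077: {0af7077, 546676f, 5fe07d7, fcbfbaa}.
1cecbba is not in that set, so it is not an ancestor of 0af7077.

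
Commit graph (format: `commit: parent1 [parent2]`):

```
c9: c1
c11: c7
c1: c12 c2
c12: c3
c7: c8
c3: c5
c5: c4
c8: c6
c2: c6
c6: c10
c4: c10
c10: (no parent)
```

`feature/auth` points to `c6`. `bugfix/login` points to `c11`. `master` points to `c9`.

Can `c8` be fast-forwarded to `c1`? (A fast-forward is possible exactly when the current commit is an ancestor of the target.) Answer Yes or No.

No

A fast-forward from c8 to c1 is possible iff c8 is an ancestor of c1.
Ancestors of c1: {c1, c10, c12, c2, c3, c4, c5, c6}.
c8 is not among them, so fast-forward is not possible.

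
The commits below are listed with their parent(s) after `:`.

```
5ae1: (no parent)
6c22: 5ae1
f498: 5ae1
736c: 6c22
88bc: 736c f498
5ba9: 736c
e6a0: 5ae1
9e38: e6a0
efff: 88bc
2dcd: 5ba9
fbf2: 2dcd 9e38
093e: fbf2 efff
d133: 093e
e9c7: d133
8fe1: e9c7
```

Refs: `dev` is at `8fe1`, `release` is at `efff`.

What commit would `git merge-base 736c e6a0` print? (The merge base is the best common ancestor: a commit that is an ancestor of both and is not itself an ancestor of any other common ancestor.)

5ae1

Ancestors of 736c: {5ae1, 6c22, 736c}.
Ancestors of e6a0: {5ae1, e6a0}.
Common ancestors: {5ae1}.
The only common ancestor is 5ae1, so it is the merge base.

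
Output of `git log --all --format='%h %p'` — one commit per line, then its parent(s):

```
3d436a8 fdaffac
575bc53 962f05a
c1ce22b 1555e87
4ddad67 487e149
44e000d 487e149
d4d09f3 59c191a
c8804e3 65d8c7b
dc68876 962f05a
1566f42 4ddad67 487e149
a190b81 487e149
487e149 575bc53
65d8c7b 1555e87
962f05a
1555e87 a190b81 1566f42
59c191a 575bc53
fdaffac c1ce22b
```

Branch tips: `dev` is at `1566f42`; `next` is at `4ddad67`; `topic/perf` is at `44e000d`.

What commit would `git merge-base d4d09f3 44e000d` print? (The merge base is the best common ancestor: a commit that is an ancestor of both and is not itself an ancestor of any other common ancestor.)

Ancestors of d4d09f3: {575bc53, 59c191a, 962f05a, d4d09f3}.
Ancestors of 44e000d: {44e000d, 487e149, 575bc53, 962f05a}.
Common ancestors: {575bc53, 962f05a}.
Among these, 575bc53 is not an ancestor of any other common ancestor — it is the merge base.

575bc53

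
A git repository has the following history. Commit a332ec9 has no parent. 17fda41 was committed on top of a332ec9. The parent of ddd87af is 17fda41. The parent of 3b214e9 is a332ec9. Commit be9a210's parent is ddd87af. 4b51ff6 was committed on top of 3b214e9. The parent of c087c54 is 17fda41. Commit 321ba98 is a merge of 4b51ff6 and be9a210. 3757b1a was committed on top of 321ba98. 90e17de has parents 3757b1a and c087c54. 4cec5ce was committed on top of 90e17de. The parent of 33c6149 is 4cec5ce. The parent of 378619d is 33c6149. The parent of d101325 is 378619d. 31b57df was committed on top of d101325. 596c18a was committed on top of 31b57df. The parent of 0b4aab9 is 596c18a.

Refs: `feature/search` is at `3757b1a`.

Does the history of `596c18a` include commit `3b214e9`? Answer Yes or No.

Yes

Ancestors of 596c18a (commits reachable by following parents): {17fda41, 31b57df, 321ba98, 33c6149, 3757b1a, 378619d, 3b214e9, 4b51ff6, 4cec5ce, 596c18a, 90e17de, a332ec9, be9a210, c087c54, d101325, ddd87af}.
3b214e9 is in that set, so it is an ancestor of 596c18a.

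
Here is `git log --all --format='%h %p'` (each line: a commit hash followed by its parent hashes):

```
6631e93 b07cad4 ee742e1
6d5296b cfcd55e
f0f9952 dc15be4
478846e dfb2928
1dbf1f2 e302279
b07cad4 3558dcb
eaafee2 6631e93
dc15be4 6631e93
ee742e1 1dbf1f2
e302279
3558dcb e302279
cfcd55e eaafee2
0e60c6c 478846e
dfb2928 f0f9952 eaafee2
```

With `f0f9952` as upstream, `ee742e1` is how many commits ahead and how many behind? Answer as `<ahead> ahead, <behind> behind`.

Reachable from ee742e1: {1dbf1f2, e302279, ee742e1}.
Reachable from f0f9952: {1dbf1f2, 3558dcb, 6631e93, b07cad4, dc15be4, e302279, ee742e1, f0f9952}.
Only in ee742e1's history (ahead): {} — 0.
Only in f0f9952's history (behind): {3558dcb, 6631e93, b07cad4, dc15be4, f0f9952} — 5.

0 ahead, 5 behind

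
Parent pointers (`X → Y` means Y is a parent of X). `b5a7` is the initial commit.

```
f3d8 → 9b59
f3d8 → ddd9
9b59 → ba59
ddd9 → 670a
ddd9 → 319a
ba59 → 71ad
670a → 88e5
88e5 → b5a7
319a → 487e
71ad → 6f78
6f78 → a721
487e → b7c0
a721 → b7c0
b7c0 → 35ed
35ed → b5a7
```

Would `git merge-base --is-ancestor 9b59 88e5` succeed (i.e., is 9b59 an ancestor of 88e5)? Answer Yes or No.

Ancestors of 88e5: {88e5, b5a7}.
9b59 is not in that set, so it is not an ancestor of 88e5.

No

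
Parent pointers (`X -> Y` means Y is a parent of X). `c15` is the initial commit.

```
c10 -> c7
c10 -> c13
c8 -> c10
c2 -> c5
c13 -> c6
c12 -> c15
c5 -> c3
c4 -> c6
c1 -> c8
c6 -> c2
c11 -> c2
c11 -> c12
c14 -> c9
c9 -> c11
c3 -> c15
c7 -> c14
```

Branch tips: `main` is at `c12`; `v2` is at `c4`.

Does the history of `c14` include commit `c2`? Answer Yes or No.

Yes

Ancestors of c14 (commits reachable by following parents): {c11, c12, c14, c15, c2, c3, c5, c9}.
c2 is in that set, so it is an ancestor of c14.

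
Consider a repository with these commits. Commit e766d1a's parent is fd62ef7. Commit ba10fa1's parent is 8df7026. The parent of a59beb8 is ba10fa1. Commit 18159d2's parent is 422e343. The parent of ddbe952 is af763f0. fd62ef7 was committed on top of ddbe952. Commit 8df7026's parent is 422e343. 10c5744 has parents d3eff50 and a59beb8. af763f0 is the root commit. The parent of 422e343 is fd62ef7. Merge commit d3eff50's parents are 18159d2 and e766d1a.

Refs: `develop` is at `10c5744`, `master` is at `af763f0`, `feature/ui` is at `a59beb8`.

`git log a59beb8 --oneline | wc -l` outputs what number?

7

Walking parent pointers from a59beb8: reachable set = {422e343, 8df7026, a59beb8, af763f0, ba10fa1, ddbe952, fd62ef7}.
That is 7 commits.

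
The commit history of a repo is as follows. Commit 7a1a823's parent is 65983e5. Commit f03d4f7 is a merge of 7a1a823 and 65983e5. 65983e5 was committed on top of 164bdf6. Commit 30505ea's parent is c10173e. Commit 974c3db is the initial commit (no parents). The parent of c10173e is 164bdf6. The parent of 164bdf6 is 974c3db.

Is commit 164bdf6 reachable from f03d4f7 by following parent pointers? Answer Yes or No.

Yes

Ancestors of f03d4f7 (commits reachable by following parents): {164bdf6, 65983e5, 7a1a823, 974c3db, f03d4f7}.
164bdf6 is in that set, so it is an ancestor of f03d4f7.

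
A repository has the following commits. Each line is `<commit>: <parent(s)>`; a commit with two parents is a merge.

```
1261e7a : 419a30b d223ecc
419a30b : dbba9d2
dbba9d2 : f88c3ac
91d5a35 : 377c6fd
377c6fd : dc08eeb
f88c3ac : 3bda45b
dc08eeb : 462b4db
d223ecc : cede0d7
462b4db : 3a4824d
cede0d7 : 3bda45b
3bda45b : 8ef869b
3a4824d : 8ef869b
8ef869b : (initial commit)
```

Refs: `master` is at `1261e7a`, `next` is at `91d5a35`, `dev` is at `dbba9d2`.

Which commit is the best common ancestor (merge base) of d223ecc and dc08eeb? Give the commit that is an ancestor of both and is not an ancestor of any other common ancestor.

8ef869b

Ancestors of d223ecc: {3bda45b, 8ef869b, cede0d7, d223ecc}.
Ancestors of dc08eeb: {3a4824d, 462b4db, 8ef869b, dc08eeb}.
Common ancestors: {8ef869b}.
The only common ancestor is 8ef869b, so it is the merge base.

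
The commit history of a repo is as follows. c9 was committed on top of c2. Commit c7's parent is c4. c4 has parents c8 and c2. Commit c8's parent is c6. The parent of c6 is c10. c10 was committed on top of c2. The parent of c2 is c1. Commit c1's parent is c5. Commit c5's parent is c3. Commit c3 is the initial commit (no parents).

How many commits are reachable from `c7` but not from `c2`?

5

Reachable from c7: {c1, c10, c2, c3, c4, c5, c6, c7, c8}.
Reachable from c2: {c1, c2, c3, c5}.
In c7's history but not c2's: {c10, c4, c6, c7, c8} — 5 commits.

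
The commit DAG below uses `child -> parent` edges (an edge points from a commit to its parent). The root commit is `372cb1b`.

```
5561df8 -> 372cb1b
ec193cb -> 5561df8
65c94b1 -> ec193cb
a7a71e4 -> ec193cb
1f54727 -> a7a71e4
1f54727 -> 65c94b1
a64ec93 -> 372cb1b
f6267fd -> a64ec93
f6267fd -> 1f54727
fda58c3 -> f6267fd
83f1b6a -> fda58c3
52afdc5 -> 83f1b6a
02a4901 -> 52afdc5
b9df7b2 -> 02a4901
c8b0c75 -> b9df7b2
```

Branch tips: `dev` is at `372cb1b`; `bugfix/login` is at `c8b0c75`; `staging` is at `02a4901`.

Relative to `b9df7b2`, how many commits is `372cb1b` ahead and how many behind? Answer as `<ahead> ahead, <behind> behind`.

Reachable from 372cb1b: {372cb1b}.
Reachable from b9df7b2: {02a4901, 1f54727, 372cb1b, 52afdc5, 5561df8, 65c94b1, 83f1b6a, a64ec93, a7a71e4, b9df7b2, ec193cb, f6267fd, fda58c3}.
Only in 372cb1b's history (ahead): {} — 0.
Only in b9df7b2's history (behind): {02a4901, 1f54727, 52afdc5, 5561df8, 65c94b1, 83f1b6a, a64ec93, a7a71e4, b9df7b2, ec193cb, f6267fd, fda58c3} — 12.

0 ahead, 12 behind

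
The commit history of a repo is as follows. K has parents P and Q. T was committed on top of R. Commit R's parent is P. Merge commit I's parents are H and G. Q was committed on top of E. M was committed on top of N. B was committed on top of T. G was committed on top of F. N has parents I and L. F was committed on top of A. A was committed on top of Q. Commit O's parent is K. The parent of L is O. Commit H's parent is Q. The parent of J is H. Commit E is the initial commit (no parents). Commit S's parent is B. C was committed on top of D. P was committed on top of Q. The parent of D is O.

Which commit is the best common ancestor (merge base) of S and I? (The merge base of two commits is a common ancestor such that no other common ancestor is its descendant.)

Ancestors of S: {B, E, P, Q, R, S, T}.
Ancestors of I: {A, E, F, G, H, I, Q}.
Common ancestors: {E, Q}.
Among these, Q is not an ancestor of any other common ancestor — it is the merge base.

Q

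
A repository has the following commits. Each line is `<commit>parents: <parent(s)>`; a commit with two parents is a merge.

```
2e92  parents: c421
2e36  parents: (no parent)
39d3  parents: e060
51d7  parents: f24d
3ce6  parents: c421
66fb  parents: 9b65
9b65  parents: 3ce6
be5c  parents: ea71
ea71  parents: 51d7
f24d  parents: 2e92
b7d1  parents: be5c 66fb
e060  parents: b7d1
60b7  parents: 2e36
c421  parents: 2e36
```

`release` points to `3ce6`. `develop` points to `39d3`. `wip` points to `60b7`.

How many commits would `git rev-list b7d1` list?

11

Walking parent pointers from b7d1: reachable set = {2e36, 2e92, 3ce6, 51d7, 66fb, 9b65, b7d1, be5c, c421, ea71, f24d}.
That is 11 commits.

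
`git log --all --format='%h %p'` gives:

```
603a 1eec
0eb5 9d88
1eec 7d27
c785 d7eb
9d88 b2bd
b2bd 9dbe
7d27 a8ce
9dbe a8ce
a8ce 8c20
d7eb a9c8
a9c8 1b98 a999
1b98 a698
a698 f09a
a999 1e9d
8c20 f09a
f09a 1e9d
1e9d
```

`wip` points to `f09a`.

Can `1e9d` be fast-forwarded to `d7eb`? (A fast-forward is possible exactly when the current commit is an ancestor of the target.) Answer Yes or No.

Yes

A fast-forward from 1e9d to d7eb is possible iff 1e9d is an ancestor of d7eb.
Ancestors of d7eb: {1b98, 1e9d, a698, a999, a9c8, d7eb, f09a}.
1e9d is among them, so fast-forward is possible.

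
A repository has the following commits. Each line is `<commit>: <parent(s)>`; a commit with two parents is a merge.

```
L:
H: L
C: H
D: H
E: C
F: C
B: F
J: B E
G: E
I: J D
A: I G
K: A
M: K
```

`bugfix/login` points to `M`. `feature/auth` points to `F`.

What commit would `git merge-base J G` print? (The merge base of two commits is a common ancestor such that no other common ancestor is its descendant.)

E

Ancestors of J: {B, C, E, F, H, J, L}.
Ancestors of G: {C, E, G, H, L}.
Common ancestors: {C, E, H, L}.
Among these, E is not an ancestor of any other common ancestor — it is the merge base.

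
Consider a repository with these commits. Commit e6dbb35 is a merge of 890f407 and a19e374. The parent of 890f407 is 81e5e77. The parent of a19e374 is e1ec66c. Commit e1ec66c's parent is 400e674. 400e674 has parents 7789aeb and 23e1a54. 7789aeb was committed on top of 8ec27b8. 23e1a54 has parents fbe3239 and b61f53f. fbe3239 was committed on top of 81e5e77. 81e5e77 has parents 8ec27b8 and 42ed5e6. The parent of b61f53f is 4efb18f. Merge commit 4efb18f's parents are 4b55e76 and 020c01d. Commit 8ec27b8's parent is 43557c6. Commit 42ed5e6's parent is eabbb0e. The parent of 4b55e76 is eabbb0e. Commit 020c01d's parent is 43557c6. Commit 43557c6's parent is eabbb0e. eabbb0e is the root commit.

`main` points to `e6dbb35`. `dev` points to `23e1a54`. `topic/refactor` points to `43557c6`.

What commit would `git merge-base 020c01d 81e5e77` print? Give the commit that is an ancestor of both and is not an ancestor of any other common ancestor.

43557c6

Ancestors of 020c01d: {020c01d, 43557c6, eabbb0e}.
Ancestors of 81e5e77: {42ed5e6, 43557c6, 81e5e77, 8ec27b8, eabbb0e}.
Common ancestors: {43557c6, eabbb0e}.
Among these, 43557c6 is not an ancestor of any other common ancestor — it is the merge base.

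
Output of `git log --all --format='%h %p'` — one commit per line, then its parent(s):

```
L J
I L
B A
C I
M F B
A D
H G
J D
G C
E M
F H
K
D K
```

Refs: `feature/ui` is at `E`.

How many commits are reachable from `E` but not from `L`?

Reachable from E: {A, B, C, D, E, F, G, H, I, J, K, L, M}.
Reachable from L: {D, J, K, L}.
In E's history but not L's: {A, B, C, E, F, G, H, I, M} — 9 commits.

9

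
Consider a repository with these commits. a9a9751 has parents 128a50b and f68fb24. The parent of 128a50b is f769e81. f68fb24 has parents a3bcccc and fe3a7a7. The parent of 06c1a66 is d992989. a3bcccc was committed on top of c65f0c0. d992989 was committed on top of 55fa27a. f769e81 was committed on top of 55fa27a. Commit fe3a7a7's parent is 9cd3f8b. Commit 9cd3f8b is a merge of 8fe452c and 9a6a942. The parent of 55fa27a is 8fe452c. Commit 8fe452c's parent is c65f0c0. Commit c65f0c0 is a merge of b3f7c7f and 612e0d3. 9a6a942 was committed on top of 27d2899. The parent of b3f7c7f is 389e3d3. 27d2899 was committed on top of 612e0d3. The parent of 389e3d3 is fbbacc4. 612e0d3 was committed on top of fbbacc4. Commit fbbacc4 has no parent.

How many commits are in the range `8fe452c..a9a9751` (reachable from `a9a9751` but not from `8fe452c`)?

10

Reachable from a9a9751: {128a50b, 27d2899, 389e3d3, 55fa27a, 612e0d3, 8fe452c, 9a6a942, 9cd3f8b, a3bcccc, a9a9751, b3f7c7f, c65f0c0, f68fb24, f769e81, fbbacc4, fe3a7a7}.
Reachable from 8fe452c: {389e3d3, 612e0d3, 8fe452c, b3f7c7f, c65f0c0, fbbacc4}.
In a9a9751's history but not 8fe452c's: {128a50b, 27d2899, 55fa27a, 9a6a942, 9cd3f8b, a3bcccc, a9a9751, f68fb24, f769e81, fe3a7a7} — 10 commits.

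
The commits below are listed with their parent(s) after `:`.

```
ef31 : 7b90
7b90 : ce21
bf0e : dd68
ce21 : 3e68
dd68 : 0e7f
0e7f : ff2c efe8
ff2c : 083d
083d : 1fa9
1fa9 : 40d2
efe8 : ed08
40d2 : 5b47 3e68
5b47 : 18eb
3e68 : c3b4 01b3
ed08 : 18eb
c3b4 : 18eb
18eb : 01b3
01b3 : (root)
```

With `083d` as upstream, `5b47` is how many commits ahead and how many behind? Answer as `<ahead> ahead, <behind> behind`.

0 ahead, 5 behind

Reachable from 5b47: {01b3, 18eb, 5b47}.
Reachable from 083d: {01b3, 083d, 18eb, 1fa9, 3e68, 40d2, 5b47, c3b4}.
Only in 5b47's history (ahead): {} — 0.
Only in 083d's history (behind): {083d, 1fa9, 3e68, 40d2, c3b4} — 5.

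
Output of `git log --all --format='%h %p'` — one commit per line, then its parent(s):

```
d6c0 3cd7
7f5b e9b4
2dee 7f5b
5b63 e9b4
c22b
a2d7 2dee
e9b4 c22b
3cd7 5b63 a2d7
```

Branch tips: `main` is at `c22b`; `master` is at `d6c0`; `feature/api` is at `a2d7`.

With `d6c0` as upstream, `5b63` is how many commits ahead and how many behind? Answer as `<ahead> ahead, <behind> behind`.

Reachable from 5b63: {5b63, c22b, e9b4}.
Reachable from d6c0: {2dee, 3cd7, 5b63, 7f5b, a2d7, c22b, d6c0, e9b4}.
Only in 5b63's history (ahead): {} — 0.
Only in d6c0's history (behind): {2dee, 3cd7, 7f5b, a2d7, d6c0} — 5.

0 ahead, 5 behind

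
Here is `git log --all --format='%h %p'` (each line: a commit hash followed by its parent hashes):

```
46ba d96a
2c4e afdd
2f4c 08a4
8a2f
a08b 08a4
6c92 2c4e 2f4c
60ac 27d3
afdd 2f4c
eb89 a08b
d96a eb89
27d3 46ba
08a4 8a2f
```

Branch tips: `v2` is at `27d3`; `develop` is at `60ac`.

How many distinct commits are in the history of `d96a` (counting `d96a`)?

Walking parent pointers from d96a: reachable set = {08a4, 8a2f, a08b, d96a, eb89}.
That is 5 commits.

5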